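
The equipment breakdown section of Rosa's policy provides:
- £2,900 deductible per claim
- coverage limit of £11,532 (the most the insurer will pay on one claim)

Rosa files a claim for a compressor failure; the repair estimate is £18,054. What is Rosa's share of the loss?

After the deductible, £18,054 − £2,900 = £15,154 remains.
The £11,532 per-incident cap binds; insurer pays £11,532.
The business owner bears the rest of the original loss: £18,054 − £11,532 = £6,522.

£6,522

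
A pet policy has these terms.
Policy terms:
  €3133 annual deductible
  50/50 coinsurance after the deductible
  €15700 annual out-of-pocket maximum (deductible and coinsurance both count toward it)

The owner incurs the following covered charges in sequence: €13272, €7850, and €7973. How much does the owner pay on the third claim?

Claim 1 (€13272): €3133 to deductible, leaving €10139; coinsurance €10139 × 50% = €5069.50. Owner owes €8202.50 (running OOP €8202.50).
Claim 2 (€7850): 50% coinsurance on €7850 = €3925. Owner owes €3925 (running OOP €12127.50).
Claim 3 (€7973): deductible met; 50% of €7973 = €3986.50. Adding that to €12127.50 gives €16114, past the €15700 cap; owner pays only €15700 − €12127.50 = €3572.50.

€3572.50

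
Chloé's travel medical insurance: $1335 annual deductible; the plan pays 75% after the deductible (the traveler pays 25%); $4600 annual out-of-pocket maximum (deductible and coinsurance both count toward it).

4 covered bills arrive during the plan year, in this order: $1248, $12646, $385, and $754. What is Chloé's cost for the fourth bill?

Claim 1 — $1248: all of it applies to the deductible. Traveler pays $1248; OOP now $1248.
Claim 2 — $12646: deductible takes $87, $12559 remains; traveler's 25% is $3139.75. Traveler owes $3226.75 (running OOP $4474.75).
Claim 3 — $385: deductible already satisfied, so traveler's share is 25% × $385 = $96.25. Cost to traveler: $96.25. OOP to date $4571.
Claim 4 — $754: deductible met; 25% of $754 = $188.50. That would push OOP to $4759.50, over the $4600 cap, so traveler pays $4600 − $4571 = $29.

$29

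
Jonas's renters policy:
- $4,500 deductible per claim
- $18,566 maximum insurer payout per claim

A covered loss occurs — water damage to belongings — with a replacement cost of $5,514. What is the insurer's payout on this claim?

$1,014

Subtract the deductible: $5,514 − $4,500 = $1,014.
$1,014 is within the $18,566 limit, so the insurer pays $1,014.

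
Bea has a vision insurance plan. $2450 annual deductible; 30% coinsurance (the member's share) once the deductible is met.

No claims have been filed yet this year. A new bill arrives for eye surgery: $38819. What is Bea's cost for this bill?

The full $2450 deductible is still open; $2450 of this bill applies to it.
The remaining $36369 (= $38819 − $2450) moves to coinsurance.
Member's 30% share of $36369 is $10910.70.
That puts the member's cost at $2450 + $10910.70 = $13360.70.

$13360.70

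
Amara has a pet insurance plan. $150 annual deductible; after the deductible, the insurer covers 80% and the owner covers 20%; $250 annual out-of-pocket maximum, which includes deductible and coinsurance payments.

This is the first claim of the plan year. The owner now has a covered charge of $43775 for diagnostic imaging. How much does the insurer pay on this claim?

The full $150 deductible is still open; $150 of this bill applies to it.
After the $150 deductible portion, $43775 − $150 = $43625 is subject to coinsurance.
Owner's 20% share of $43625 is $8725.
Owner responsibility before any cap: $150 + $8725 = $8875.
That would bring total out-of-pocket to $8875, past the $250 cap. The owner is capped at $250 − $0 = $250 on this claim.
The plan picks up $43775 − $250 = $43525.

$43525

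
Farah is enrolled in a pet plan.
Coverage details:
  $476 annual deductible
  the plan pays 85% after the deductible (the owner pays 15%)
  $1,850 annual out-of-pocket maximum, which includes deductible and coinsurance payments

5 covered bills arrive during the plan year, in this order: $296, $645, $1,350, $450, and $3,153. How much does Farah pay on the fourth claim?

$67.50

Bill 1, $296: all of it applies to the deductible. Cost to owner: $296. OOP to date $296.
Bill 2, $645: $180 to deductible, leaving $465; coinsurance $465 × 15% = $69.75. Owner pays $249.75; OOP now $545.75.
Bill 3, $1,350: deductible met; 15% of $1,350 = $202.50. Owner pays $202.50; OOP now $748.25.
Bill 4, $450: deductible already satisfied, so owner's share is 15% × $450 = $67.50. Cost to owner: $67.50. OOP to date $815.75.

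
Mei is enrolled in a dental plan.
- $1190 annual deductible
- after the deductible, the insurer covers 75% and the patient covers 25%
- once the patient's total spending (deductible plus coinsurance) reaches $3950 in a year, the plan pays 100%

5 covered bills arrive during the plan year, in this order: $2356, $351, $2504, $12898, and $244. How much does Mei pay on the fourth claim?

$1754.75

Claim 1 — $2356: $1190 finishes the deductible; $1166 goes to coinsurance; 25% of $1166 = $291.50. Cost to patient: $1481.50. OOP to date $1481.50.
Claim 2 — $351: deductible already satisfied, so patient's share is 25% × $351 = $87.75. Patient pays $87.75; OOP now $1569.25.
Claim 3 — $2504: deductible already satisfied, so patient's share is 25% × $2504 = $626. Cost to patient: $626. OOP to date $2195.25.
Claim 4 — $12898: deductible met; 25% of $12898 = $3224.50. OOP would hit $5419.75 > $3950, so the cap limits the patient to $3950 − $2195.25 = $1754.75.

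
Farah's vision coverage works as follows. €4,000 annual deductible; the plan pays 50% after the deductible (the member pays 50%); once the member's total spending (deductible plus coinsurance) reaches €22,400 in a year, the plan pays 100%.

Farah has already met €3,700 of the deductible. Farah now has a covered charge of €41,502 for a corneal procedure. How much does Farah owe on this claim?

Remaining deductible: €4,000 − €3,700 = €300.
That leaves €41,502 − €300 = €41,202 for coinsurance.
50% of €41,202 = €20,601 falls to the member.
Member responsibility before any cap: €300 + €20,601 = €20,901.
That would bring total out-of-pocket to €24,601, past the €22,400 cap. The member is capped at €22,400 − €3,700 = €18,700 on this claim.

€18,700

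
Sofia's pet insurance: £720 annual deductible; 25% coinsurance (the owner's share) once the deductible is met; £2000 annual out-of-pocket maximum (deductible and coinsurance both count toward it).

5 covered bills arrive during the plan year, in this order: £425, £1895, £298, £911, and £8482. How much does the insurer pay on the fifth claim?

#1 (£425): fully absorbed by the deductible. Owner pays £425; OOP now £425. Plan pays £425 − £425 = £0.
#2 (£1895): deductible takes £295, £1600 remains; owner's 25% is £400. Owner owes £695 (running OOP £1120). Insurer: £1895 − £695 = £1200.
#3 (£298): deductible already satisfied, so owner's share is 25% × £298 = £74.50. Owner owes £74.50 (running OOP £1194.50). Plan pays £298 − £74.50 = £223.50.
#4 (£911): deductible already satisfied, so owner's share is 25% × £911 = £227.75. Owner pays £227.75; OOP now £1422.25. Insurer: £911 − £227.75 = £683.25.
#5 (£8482): deductible met; 25% of £8482 = £2120.50. That would push OOP to £3542.75, over the £2000 cap, so owner pays £2000 − £1422.25 = £577.75. Plan pays £8482 − £577.75 = £7904.25.

£7904.25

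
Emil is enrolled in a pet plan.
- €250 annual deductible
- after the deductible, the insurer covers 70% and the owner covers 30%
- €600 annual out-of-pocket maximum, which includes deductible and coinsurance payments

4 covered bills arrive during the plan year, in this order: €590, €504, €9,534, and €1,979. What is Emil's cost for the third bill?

Claim 1 (€590): deductible takes €250, €340 remains; 30% of €340 = €102. Cost to owner: €352. OOP to date €352.
Claim 2 (€504): deductible already satisfied, so owner's share is 30% × €504 = €151.20. Owner pays €151.20; OOP now €503.20.
Claim 3 (€9,534): 30% coinsurance on €9,534 = €2,860.20. That would push OOP to €3,363.40, over the €600 cap, so owner pays €600 − €503.20 = €96.80.

€96.80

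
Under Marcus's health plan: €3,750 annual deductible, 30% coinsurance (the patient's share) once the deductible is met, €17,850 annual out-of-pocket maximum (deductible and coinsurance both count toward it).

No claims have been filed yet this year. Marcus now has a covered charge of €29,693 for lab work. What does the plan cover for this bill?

The full €3,750 deductible is still open; €3,750 of this bill applies to it.
The remaining €25,943 (= €29,693 − €3,750) moves to coinsurance.
Coinsurance: €25,943 × 30% = €7,782.90.
That puts the patient's cost at €3,750 + €7,782.90 = €11,532.90 before any cap.
Total out-of-pocket so far would be €0 + €11,532.90 = €11,532.90, below the €17,850 cap — no reduction.
Insurer pays the balance: €29,693 − €11,532.90 = €18,160.10.

€18,160.10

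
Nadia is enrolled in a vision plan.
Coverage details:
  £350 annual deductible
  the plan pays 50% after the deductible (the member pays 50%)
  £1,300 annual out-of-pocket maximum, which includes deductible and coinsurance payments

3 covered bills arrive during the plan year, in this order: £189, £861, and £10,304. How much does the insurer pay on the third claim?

Bill 1, £189: entire amount goes to the deductible. Cost to member: £189. OOP to date £189. Insurer: £189 − £189 = £0.
Bill 2, £861: deductible takes £161, £700 remains; 50% of £700 = £350. Cost to member: £511. OOP to date £700. Insurer: £861 − £511 = £350.
Bill 3, £10,304: deductible met; 50% of £10,304 = £5,152. OOP would hit £5,852 > £1,300, so the cap limits the member to £1,300 − £700 = £600. Plan pays £10,304 − £600 = £9,704.

£9,704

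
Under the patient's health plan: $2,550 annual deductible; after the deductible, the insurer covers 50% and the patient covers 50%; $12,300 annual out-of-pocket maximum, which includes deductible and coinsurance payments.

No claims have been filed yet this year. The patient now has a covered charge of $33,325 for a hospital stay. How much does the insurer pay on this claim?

Deductible not yet touched, so the first $2,550 of the bill goes to the deductible.
The remaining $30,775 (= $33,325 − $2,550) moves to coinsurance.
Patient's 50% share of $30,775 is $15,387.50.
Patient responsibility before any cap: $2,550 + $15,387.50 = $17,937.50.
Year-to-date out-of-pocket would reach $0 + $17,937.50 = $17,937.50, above the $12,300 maximum, so the patient pays only $12,300 − $0 = $12,300.
Insurer pays the balance: $33,325 − $12,300 = $21,025.

$21,025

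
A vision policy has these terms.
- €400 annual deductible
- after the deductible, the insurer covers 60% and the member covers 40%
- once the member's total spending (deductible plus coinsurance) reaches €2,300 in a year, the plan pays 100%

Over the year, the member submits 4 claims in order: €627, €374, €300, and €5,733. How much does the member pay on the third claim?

Claim 1 — €627: €400 to deductible, leaving €227; coinsurance €227 × 40% = €90.80. Member pays €490.80; OOP now €490.80.
Claim 2 — €374: deductible already satisfied, so member's share is 40% × €374 = €149.60. Cost to member: €149.60. OOP to date €640.40.
Claim 3 — €300: 40% coinsurance on €300 = €120. Cost to member: €120. OOP to date €760.40.

€120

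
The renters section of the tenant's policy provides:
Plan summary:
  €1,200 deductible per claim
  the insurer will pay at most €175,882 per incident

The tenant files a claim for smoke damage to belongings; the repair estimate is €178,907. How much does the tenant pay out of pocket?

€3,025

Less the €1,200 deductible: €178,907 − €1,200 = €177,707.
Since €177,707 > €175,882, the payout is capped at €175,882.
Tenant's share is the uncovered remainder: €178,907 − €175,882 = €3,025.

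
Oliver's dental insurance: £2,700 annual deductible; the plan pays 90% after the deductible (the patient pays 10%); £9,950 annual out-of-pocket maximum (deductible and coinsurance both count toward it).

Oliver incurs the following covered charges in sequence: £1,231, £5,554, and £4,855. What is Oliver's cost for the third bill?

£485.50

Claim 1 — £1,231: fully absorbed by the deductible. Cost to patient: £1,231. OOP to date £1,231.
Claim 2 — £5,554: £1,469 to deductible, leaving £4,085; 10% of £4,085 = £408.50. Patient owes £1,877.50 (running OOP £3,108.50).
Claim 3 — £4,855: deductible met; 10% of £4,855 = £485.50. Cost to patient: £485.50. OOP to date £3,594.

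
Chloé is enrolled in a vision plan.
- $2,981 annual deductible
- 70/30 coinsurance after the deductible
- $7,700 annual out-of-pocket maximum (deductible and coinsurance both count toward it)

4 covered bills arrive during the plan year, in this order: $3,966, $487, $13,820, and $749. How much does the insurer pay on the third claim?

Bill 1, $3,966: $2,981 finishes the deductible; $985 goes to coinsurance; coinsurance $985 × 30% = $295.50. Member owes $3,276.50 (running OOP $3,276.50). Plan pays $3,966 − $3,276.50 = $689.50.
Bill 2, $487: deductible already satisfied, so member's share is 30% × $487 = $146.10. Member pays $146.10; OOP now $3,422.60. Insurer: $487 − $146.10 = $340.90.
Bill 3, $13,820: deductible met; 30% of $13,820 = $4,146. Member owes $4,146 (running OOP $7,568.60). Insurer: $13,820 − $4,146 = $9,674.

$9,674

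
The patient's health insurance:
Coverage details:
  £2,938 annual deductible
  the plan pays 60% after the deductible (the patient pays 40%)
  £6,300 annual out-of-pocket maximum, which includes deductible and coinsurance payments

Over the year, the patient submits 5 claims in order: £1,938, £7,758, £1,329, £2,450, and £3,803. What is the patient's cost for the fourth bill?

£127.20

Bill 1, £1,938: fully absorbed by the deductible. Cost to patient: £1,938. OOP to date £1,938.
Bill 2, £7,758: £1,000 finishes the deductible; £6,758 goes to coinsurance; patient's 40% is £2,703.20. Patient pays £3,703.20; OOP now £5,641.20.
Bill 3, £1,329: 40% coinsurance on £1,329 = £531.60. Patient owes £531.60 (running OOP £6,172.80).
Bill 4, £2,450: deductible already satisfied, so patient's share is 40% × £2,450 = £980. That would push OOP to £7,152.80, over the £6,300 cap, so patient pays £6,300 − £6,172.80 = £127.20.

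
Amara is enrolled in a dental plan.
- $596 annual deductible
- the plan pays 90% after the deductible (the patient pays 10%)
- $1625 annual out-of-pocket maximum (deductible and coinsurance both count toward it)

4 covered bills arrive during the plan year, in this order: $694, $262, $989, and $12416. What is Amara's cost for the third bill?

#1 ($694): deductible takes $596, $98 remains; patient's 10% is $9.80. Cost to patient: $605.80. OOP to date $605.80.
#2 ($262): deductible already satisfied, so patient's share is 10% × $262 = $26.20. Patient pays $26.20; OOP now $632.
#3 ($989): deductible already satisfied, so patient's share is 10% × $989 = $98.90. Patient owes $98.90 (running OOP $730.90).

$98.90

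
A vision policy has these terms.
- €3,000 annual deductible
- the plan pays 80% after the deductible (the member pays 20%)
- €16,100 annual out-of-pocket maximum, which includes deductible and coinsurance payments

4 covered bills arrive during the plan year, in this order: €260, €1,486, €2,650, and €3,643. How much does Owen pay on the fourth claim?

€728.60

Bill 1, €260: entire amount goes to the deductible. Member owes €260 (running OOP €260).
Bill 2, €1,486: entire amount goes to the deductible. Cost to member: €1,486. OOP to date €1,746.
Bill 3, €2,650: €1,254 to deductible, leaving €1,396; 20% of €1,396 = €279.20. Cost to member: €1,533.20. OOP to date €3,279.20.
Bill 4, €3,643: deductible met; 20% of €3,643 = €728.60. Member owes €728.60 (running OOP €4,007.80).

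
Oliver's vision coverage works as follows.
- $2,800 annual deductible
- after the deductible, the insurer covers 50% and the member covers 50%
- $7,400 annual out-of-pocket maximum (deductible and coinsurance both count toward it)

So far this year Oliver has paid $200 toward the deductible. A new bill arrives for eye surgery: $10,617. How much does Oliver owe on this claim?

$6,608.50

$200 of the $2,800 deductible is already met, leaving $2,600.
That leaves $10,617 − $2,600 = $8,017 for coinsurance.
Coinsurance: $8,017 × 50% = $4,008.50.
That puts the member's cost at $2,600 + $4,008.50 = $6,608.50 before any cap.
Year-to-date out-of-pocket becomes $200 + $6,608.50 = $6,808.50, still under the $7,400 maximum, so no cap applies.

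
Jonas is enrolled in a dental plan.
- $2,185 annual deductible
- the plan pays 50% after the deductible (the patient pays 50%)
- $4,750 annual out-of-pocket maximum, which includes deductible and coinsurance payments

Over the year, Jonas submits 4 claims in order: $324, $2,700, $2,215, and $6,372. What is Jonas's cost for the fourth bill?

$1,038

#1 ($324): entire amount goes to the deductible. Cost to patient: $324. OOP to date $324.
#2 ($2,700): $1,861 to deductible, leaving $839; patient's 50% is $419.50. Patient owes $2,280.50 (running OOP $2,604.50).
#3 ($2,215): deductible already satisfied, so patient's share is 50% × $2,215 = $1,107.50. Patient owes $1,107.50 (running OOP $3,712).
#4 ($6,372): 50% coinsurance on $6,372 = $3,186. OOP would hit $6,898 > $4,750, so the cap limits the patient to $4,750 − $3,712 = $1,038.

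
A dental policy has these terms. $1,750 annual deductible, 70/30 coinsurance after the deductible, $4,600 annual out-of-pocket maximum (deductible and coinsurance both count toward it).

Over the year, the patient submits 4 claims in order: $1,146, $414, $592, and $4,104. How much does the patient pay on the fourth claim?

$1,231.20

Claim 1 ($1,146): entire amount goes to the deductible. Cost to patient: $1,146. OOP to date $1,146.
Claim 2 ($414): all of it applies to the deductible. Patient pays $414; OOP now $1,560.
Claim 3 ($592): deductible takes $190, $402 remains; 30% of $402 = $120.60. Patient owes $310.60 (running OOP $1,870.60).
Claim 4 ($4,104): 30% coinsurance on $4,104 = $1,231.20. Cost to patient: $1,231.20. OOP to date $3,101.80.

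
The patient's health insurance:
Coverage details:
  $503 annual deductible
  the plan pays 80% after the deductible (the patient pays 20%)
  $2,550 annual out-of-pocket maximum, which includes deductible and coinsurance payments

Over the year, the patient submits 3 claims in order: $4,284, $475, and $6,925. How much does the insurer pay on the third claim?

$5,729.20

Claim 1 ($4,284): $503 finishes the deductible; $3,781 goes to coinsurance; coinsurance $3,781 × 20% = $756.20. Patient pays $1,259.20; OOP now $1,259.20. Plan pays $4,284 − $1,259.20 = $3,024.80.
Claim 2 ($475): deductible already satisfied, so patient's share is 20% × $475 = $95. Cost to patient: $95. OOP to date $1,354.20. Plan pays $475 − $95 = $380.
Claim 3 ($6,925): deductible met; 20% of $6,925 = $1,385. OOP would hit $2,739.20 > $2,550, so the cap limits the patient to $2,550 − $1,354.20 = $1,195.80. Plan pays $6,925 − $1,195.80 = $5,729.20.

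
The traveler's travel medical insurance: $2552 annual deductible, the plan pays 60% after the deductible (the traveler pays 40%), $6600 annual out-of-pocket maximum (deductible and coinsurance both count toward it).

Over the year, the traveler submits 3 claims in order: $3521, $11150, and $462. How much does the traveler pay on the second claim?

Claim 1 ($3521): $2552 finishes the deductible; $969 goes to coinsurance; 40% of $969 = $387.60. Cost to traveler: $2939.60. OOP to date $2939.60.
Claim 2 ($11150): deductible met; 40% of $11150 = $4460. That would push OOP to $7399.60, over the $6600 cap, so traveler pays $6600 − $2939.60 = $3660.40.

$3660.40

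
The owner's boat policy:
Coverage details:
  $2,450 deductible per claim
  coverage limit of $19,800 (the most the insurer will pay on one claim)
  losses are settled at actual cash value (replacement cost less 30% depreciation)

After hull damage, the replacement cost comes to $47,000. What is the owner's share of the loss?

$27,200

Actual cash value after 30% depreciation: $47,000 × 70% = $32,900.
Subtract the deductible: $32,900 − $2,450 = $30,450.
The $19,800 per-incident cap binds; insurer pays $19,800.
Owner's share is the uncovered remainder: $47,000 − $19,800 = $27,200.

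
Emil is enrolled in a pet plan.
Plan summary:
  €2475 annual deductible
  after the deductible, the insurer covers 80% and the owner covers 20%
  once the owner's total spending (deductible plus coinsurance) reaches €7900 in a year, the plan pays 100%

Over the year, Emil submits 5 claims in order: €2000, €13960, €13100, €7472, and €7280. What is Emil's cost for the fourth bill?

€108

Bill 1, €2000: entire amount goes to the deductible. Owner pays €2000; OOP now €2000.
Bill 2, €13960: deductible takes €475, €13485 remains; coinsurance €13485 × 20% = €2697. Owner owes €3172 (running OOP €5172).
Bill 3, €13100: deductible already satisfied, so owner's share is 20% × €13100 = €2620. Cost to owner: €2620. OOP to date €7792.
Bill 4, €7472: deductible met; 20% of €7472 = €1494.40. Adding that to €7792 gives €9286.40, past the €7900 cap; owner pays only €7900 − €7792 = €108.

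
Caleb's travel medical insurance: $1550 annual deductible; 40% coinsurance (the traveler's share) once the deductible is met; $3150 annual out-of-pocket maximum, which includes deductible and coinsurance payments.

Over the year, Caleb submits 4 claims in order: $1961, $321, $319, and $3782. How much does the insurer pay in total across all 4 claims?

$3233

Claim 1 — $1961: $1550 to deductible, leaving $411; traveler's 40% is $164.40. Traveler owes $1714.40 (running OOP $1714.40). Plan pays $1961 − $1714.40 = $246.60.
Claim 2 — $321: 40% coinsurance on $321 = $128.40. Cost to traveler: $128.40. OOP to date $1842.80. Insurer: $321 − $128.40 = $192.60.
Claim 3 — $319: deductible met; 40% of $319 = $127.60. Cost to traveler: $127.60. OOP to date $1970.40. Insurer: $319 − $127.60 = $191.40.
Claim 4 — $3782: deductible met; 40% of $3782 = $1512.80. OOP would hit $3483.20 > $3150, so the cap limits the traveler to $3150 − $1970.40 = $1179.60. Insurer: $3782 − $1179.60 = $2602.40.
Insurer total = bills − traveler's total = $6383 − $3150 = $3233.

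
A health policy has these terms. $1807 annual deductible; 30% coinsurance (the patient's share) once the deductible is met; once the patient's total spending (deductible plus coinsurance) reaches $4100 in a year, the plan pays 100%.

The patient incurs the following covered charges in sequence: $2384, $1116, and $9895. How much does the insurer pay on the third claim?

Bill 1, $2384: deductible takes $1807, $577 remains; coinsurance $577 × 30% = $173.10. Cost to patient: $1980.10. OOP to date $1980.10. Plan pays $2384 − $1980.10 = $403.90.
Bill 2, $1116: deductible met; 30% of $1116 = $334.80. Cost to patient: $334.80. OOP to date $2314.90. Insurer: $1116 − $334.80 = $781.20.
Bill 3, $9895: deductible already satisfied, so patient's share is 30% × $9895 = $2968.50. That would push OOP to $5283.40, over the $4100 cap, so patient pays $4100 − $2314.90 = $1785.10. Plan pays $9895 − $1785.10 = $8109.90.

$8109.90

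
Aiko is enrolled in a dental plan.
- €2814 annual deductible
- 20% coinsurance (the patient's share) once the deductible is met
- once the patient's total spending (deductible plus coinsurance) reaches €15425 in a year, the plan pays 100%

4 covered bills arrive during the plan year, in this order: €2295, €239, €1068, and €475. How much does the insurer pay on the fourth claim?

€380

Claim 1 — €2295: entire amount goes to the deductible. Patient pays €2295; OOP now €2295. Plan pays €2295 − €2295 = €0.
Claim 2 — €239: entire amount goes to the deductible. Patient owes €239 (running OOP €2534). Insurer: €239 − €239 = €0.
Claim 3 — €1068: €280 finishes the deductible; €788 goes to coinsurance; patient's 20% is €157.60. Patient owes €437.60 (running OOP €2971.60). Plan pays €1068 − €437.60 = €630.40.
Claim 4 — €475: deductible already satisfied, so patient's share is 20% × €475 = €95. Cost to patient: €95. OOP to date €3066.60. Plan pays €475 − €95 = €380.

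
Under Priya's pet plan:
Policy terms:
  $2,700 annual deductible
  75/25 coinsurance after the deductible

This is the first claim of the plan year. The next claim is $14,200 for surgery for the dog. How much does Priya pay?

The full $2,700 deductible is still open; $2,700 of this bill applies to it.
The remaining $11,500 (= $14,200 − $2,700) moves to coinsurance.
25% of $11,500 = $2,875 falls to the owner.
Owner responsibility: $2,700 + $2,875 = $5,575.

$5,575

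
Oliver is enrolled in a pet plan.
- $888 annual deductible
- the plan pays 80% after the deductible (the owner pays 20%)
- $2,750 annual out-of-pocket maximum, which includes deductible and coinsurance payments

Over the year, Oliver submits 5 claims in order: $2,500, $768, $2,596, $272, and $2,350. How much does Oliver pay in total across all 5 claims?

Bill 1, $2,500: $888 to deductible, leaving $1,612; owner's 20% is $322.40. Cost to owner: $1,210.40. OOP to date $1,210.40.
Bill 2, $768: deductible met; 20% of $768 = $153.60. Owner pays $153.60; OOP now $1,364.
Bill 3, $2,596: deductible already satisfied, so owner's share is 20% × $2,596 = $519.20. Owner owes $519.20 (running OOP $1,883.20).
Bill 4, $272: deductible met; 20% of $272 = $54.40. Cost to owner: $54.40. OOP to date $1,937.60.
Bill 5, $2,350: deductible met; 20% of $2,350 = $470. Owner owes $470 (running OOP $2,407.60).
Summing the owner's payments: $1,210.40 + $153.60 + $519.20 + $54.40 + $470 = $2,407.60.

$2,407.60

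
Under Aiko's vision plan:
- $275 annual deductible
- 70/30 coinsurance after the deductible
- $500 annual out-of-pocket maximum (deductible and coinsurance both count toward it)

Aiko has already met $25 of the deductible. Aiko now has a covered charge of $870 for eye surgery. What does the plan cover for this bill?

$434

Deductible still to meet: $275 − $25 = $250.
After the $250 deductible portion, $870 − $250 = $620 is subject to coinsurance.
Member's 30% share of $620 is $186.
That puts the member's cost at $250 + $186 = $436 before any cap.
Cumulative spending $25 + $436 = $461 stays under the $500 maximum.
The plan picks up $870 − $436 = $434.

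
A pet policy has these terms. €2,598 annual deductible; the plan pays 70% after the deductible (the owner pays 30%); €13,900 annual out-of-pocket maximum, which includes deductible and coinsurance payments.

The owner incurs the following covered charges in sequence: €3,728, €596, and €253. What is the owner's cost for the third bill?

€75.90

Claim 1 (€3,728): €2,598 to deductible, leaving €1,130; coinsurance €1,130 × 30% = €339. Owner pays €2,937; OOP now €2,937.
Claim 2 (€596): deductible met; 30% of €596 = €178.80. Owner owes €178.80 (running OOP €3,115.80).
Claim 3 (€253): deductible met; 30% of €253 = €75.90. Owner pays €75.90; OOP now €3,191.70.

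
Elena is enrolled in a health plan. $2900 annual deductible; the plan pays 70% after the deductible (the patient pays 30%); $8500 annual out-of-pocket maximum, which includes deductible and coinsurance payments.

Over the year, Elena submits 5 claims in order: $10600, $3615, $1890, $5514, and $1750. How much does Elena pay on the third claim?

Claim 1 — $10600: $2900 to deductible, leaving $7700; 30% of $7700 = $2310. Patient pays $5210; OOP now $5210.
Claim 2 — $3615: deductible already satisfied, so patient's share is 30% × $3615 = $1084.50. Cost to patient: $1084.50. OOP to date $6294.50.
Claim 3 — $1890: deductible met; 30% of $1890 = $567. Cost to patient: $567. OOP to date $6861.50.

$567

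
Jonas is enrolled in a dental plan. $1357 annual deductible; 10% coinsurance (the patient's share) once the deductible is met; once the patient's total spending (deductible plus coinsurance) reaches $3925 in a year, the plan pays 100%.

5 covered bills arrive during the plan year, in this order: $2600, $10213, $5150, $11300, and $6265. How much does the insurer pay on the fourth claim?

$10392.60

Claim 1 — $2600: $1357 finishes the deductible; $1243 goes to coinsurance; patient's 10% is $124.30. Patient owes $1481.30 (running OOP $1481.30). Insurer: $2600 − $1481.30 = $1118.70.
Claim 2 — $10213: 10% coinsurance on $10213 = $1021.30. Cost to patient: $1021.30. OOP to date $2502.60. Insurer: $10213 − $1021.30 = $9191.70.
Claim 3 — $5150: 10% coinsurance on $5150 = $515. Patient pays $515; OOP now $3017.60. Insurer: $5150 − $515 = $4635.
Claim 4 — $11300: deductible met; 10% of $11300 = $1130. That would push OOP to $4147.60, over the $3925 cap, so patient pays $3925 − $3017.60 = $907.40. Plan pays $11300 − $907.40 = $10392.60.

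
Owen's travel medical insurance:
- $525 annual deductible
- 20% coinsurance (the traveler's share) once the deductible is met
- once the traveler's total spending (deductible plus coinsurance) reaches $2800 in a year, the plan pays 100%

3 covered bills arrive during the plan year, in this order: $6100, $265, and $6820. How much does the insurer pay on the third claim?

$5713

#1 ($6100): deductible takes $525, $5575 remains; 20% of $5575 = $1115. Cost to traveler: $1640. OOP to date $1640. Insurer: $6100 − $1640 = $4460.
#2 ($265): 20% coinsurance on $265 = $53. Cost to traveler: $53. OOP to date $1693. Plan pays $265 − $53 = $212.
#3 ($6820): deductible already satisfied, so traveler's share is 20% × $6820 = $1364. That would push OOP to $3057, over the $2800 cap, so traveler pays $2800 − $1693 = $1107. Insurer: $6820 − $1107 = $5713.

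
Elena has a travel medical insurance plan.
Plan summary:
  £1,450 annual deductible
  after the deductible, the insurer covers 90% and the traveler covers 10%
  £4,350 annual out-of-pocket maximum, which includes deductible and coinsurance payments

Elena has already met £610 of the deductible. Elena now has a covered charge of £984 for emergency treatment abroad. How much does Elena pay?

£610 of the £1,450 deductible is already met, leaving £840.
That leaves £984 − £840 = £144 for coinsurance.
10% of £144 = £14.40 falls to the traveler.
That puts the traveler's cost at £840 + £14.40 = £854.40 before any cap.
Cumulative spending £610 + £854.40 = £1,464.40 stays under the £4,350 maximum.

£854.40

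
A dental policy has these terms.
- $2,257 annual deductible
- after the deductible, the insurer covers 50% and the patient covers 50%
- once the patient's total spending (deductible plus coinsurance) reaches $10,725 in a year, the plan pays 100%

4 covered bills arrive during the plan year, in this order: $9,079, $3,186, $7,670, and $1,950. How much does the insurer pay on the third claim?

$4,206

Claim 1 ($9,079): $2,257 finishes the deductible; $6,822 goes to coinsurance; patient's 50% is $3,411. Cost to patient: $5,668. OOP to date $5,668. Plan pays $9,079 − $5,668 = $3,411.
Claim 2 ($3,186): deductible already satisfied, so patient's share is 50% × $3,186 = $1,593. Patient pays $1,593; OOP now $7,261. Plan pays $3,186 − $1,593 = $1,593.
Claim 3 ($7,670): 50% coinsurance on $7,670 = $3,835. That would push OOP to $11,096, over the $10,725 cap, so patient pays $10,725 − $7,261 = $3,464. Plan pays $7,670 − $3,464 = $4,206.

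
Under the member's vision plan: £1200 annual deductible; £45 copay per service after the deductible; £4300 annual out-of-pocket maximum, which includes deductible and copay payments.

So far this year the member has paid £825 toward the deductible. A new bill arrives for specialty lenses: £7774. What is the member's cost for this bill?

Remaining deductible: £1200 − £825 = £375.
The remaining £7399 (= £7774 − £375) moves to the copay.
Copay on this service: £45.
So the member owes £375 + £45 = £420 before any cap.
Total out-of-pocket so far would be £825 + £420 = £1245, below the £4300 cap — no reduction.

£420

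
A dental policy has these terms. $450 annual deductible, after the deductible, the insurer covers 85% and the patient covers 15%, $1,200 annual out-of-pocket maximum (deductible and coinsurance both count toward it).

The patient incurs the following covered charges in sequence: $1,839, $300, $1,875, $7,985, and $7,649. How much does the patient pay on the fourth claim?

Claim 1 — $1,839: deductible takes $450, $1,389 remains; 15% of $1,389 = $208.35. Patient owes $658.35 (running OOP $658.35).
Claim 2 — $300: deductible met; 15% of $300 = $45. Cost to patient: $45. OOP to date $703.35.
Claim 3 — $1,875: 15% coinsurance on $1,875 = $281.25. Cost to patient: $281.25. OOP to date $984.60.
Claim 4 — $7,985: 15% coinsurance on $7,985 = $1,197.75. Adding that to $984.60 gives $2,182.35, past the $1,200 cap; patient pays only $1,200 − $984.60 = $215.40.

$215.40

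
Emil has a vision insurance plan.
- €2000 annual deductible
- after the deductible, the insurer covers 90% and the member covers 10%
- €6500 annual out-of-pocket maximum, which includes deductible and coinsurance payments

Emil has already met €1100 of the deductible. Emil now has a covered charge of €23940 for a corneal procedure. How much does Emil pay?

Remaining deductible: €2000 − €1100 = €900.
That leaves €23940 − €900 = €23040 for coinsurance.
Coinsurance: €23040 × 10% = €2304.
So the member owes €900 + €2304 = €3204 before any cap.
Total out-of-pocket so far would be €1100 + €3204 = €4304, below the €6500 cap — no reduction.

€3204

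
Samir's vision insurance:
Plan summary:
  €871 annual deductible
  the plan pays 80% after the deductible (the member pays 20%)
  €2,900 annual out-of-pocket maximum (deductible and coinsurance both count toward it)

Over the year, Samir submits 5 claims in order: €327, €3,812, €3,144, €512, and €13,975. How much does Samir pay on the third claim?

Claim 1 — €327: fully absorbed by the deductible. Member pays €327; OOP now €327.
Claim 2 — €3,812: deductible takes €544, €3,268 remains; coinsurance €3,268 × 20% = €653.60. Member pays €1,197.60; OOP now €1,524.60.
Claim 3 — €3,144: deductible met; 20% of €3,144 = €628.80. Member pays €628.80; OOP now €2,153.40.

€628.80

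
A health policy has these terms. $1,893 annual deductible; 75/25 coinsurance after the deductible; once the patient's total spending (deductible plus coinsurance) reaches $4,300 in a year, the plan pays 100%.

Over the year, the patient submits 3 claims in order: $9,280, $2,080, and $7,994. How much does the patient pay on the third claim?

$40.25

Bill 1, $9,280: deductible takes $1,893, $7,387 remains; coinsurance $7,387 × 25% = $1,846.75. Patient pays $3,739.75; OOP now $3,739.75.
Bill 2, $2,080: deductible already satisfied, so patient's share is 25% × $2,080 = $520. Patient pays $520; OOP now $4,259.75.
Bill 3, $7,994: deductible already satisfied, so patient's share is 25% × $7,994 = $1,998.50. OOP would hit $6,258.25 > $4,300, so the cap limits the patient to $4,300 − $4,259.75 = $40.25.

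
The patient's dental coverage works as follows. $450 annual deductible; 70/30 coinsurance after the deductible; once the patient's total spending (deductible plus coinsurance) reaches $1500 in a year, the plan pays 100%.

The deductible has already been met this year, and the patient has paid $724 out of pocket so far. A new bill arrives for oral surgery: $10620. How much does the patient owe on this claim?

With the deductible met, the entire $10620 is subject to coinsurance.
Patient's 30% share of $10620 is $3186.
Year-to-date out-of-pocket would reach $724 + $3186 = $3910, above the $1500 maximum, so the patient pays only $1500 − $724 = $776.

$776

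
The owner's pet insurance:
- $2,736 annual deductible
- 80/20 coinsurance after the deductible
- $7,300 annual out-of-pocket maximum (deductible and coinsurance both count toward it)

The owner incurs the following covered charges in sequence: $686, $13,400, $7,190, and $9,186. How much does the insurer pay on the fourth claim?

$8,330

Bill 1, $686: fully absorbed by the deductible. Owner owes $686 (running OOP $686). Insurer: $686 − $686 = $0.
Bill 2, $13,400: deductible takes $2,050, $11,350 remains; 20% of $11,350 = $2,270. Owner pays $4,320; OOP now $5,006. Plan pays $13,400 − $4,320 = $9,080.
Bill 3, $7,190: 20% coinsurance on $7,190 = $1,438. Owner owes $1,438 (running OOP $6,444). Plan pays $7,190 − $1,438 = $5,752.
Bill 4, $9,186: deductible already satisfied, so owner's share is 20% × $9,186 = $1,837.20. That would push OOP to $8,281.20, over the $7,300 cap, so owner pays $7,300 − $6,444 = $856. Plan pays $9,186 − $856 = $8,330.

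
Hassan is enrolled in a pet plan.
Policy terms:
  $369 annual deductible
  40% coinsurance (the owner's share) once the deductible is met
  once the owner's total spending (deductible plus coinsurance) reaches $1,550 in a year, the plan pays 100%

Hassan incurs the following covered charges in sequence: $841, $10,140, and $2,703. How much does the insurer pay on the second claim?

#1 ($841): deductible takes $369, $472 remains; owner's 40% is $188.80. Cost to owner: $557.80. OOP to date $557.80. Plan pays $841 − $557.80 = $283.20.
#2 ($10,140): deductible met; 40% of $10,140 = $4,056. Adding that to $557.80 gives $4,613.80, past the $1,550 cap; owner pays only $1,550 − $557.80 = $992.20. Insurer: $10,140 − $992.20 = $9,147.80.

$9,147.80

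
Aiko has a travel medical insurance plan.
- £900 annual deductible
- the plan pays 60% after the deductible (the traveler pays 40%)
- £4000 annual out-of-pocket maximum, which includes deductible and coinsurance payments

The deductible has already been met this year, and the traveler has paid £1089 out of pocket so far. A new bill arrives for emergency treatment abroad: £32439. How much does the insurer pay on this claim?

The deductible is already satisfied, so the full bill goes to coinsurance.
Coinsurance: £32439 × 40% = £12975.60.
That would bring total out-of-pocket to £14064.60, past the £4000 cap. The traveler is capped at £4000 − £1089 = £2911 on this claim.
Insurer pays the balance: £32439 − £2911 = £29528.

£29528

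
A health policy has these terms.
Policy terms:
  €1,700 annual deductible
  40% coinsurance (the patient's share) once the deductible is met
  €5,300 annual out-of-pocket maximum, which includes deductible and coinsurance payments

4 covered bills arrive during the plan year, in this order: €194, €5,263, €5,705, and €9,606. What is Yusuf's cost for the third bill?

#1 (€194): fully absorbed by the deductible. Patient pays €194; OOP now €194.
#2 (€5,263): €1,506 finishes the deductible; €3,757 goes to coinsurance; coinsurance €3,757 × 40% = €1,502.80. Patient pays €3,008.80; OOP now €3,202.80.
#3 (€5,705): deductible met; 40% of €5,705 = €2,282. Adding that to €3,202.80 gives €5,484.80, past the €5,300 cap; patient pays only €5,300 − €3,202.80 = €2,097.20.

€2,097.20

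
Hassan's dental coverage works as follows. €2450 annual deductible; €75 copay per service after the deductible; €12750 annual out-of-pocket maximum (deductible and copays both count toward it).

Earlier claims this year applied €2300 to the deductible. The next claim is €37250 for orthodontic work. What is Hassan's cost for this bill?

€2300 of the €2450 deductible is already met, leaving €150.
After the €150 deductible portion, €37250 − €150 = €37100 is subject to the copay.
Copay on this service: €75.
That puts the patient's cost at €150 + €75 = €225 before any cap.
Total out-of-pocket so far would be €2300 + €225 = €2525, below the €12750 cap — no reduction.

€225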